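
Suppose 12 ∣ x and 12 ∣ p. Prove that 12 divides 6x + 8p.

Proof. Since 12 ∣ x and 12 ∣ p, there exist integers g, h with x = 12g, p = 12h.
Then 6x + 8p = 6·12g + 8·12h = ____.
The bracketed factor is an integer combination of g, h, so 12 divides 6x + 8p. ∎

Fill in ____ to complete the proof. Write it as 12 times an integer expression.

Pull the common 12 out of every term: 6·12g + 8·12h = 12(6g + 8h).
6g + 8h is an integer, which exhibits the divisibility.

12(6g + 8h)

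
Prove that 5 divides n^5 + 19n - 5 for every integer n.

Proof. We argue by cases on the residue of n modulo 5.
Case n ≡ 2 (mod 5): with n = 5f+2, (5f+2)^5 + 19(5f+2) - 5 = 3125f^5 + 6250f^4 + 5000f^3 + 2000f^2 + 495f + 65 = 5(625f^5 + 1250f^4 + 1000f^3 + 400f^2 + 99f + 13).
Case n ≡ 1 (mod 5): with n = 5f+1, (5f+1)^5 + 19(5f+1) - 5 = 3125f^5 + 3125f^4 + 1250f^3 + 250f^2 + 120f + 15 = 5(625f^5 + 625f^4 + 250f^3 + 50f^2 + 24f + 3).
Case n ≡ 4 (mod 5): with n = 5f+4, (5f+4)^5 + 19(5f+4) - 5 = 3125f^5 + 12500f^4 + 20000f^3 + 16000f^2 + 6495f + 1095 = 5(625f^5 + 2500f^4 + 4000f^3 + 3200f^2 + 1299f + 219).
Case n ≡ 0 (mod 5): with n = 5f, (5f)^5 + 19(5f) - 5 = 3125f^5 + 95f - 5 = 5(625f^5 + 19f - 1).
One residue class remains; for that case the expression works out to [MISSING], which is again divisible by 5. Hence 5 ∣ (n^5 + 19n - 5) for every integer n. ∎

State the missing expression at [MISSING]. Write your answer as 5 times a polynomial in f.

The residues treated are {2, 1, 4, 0}, so the missing case is n ≡ 3 (mod 5); write n = 5f+3.
Then (5f+3)^5 + 19(5f+3) - 5 = 3125f^5 + 9375f^4 + 11250f^3 + 6750f^2 + 2120f + 295 = 5(625f^5 + 1875f^4 + 2250f^3 + 1350f^2 + 424f + 59).

5(625f^5 + 1875f^4 + 2250f^3 + 1350f^2 + 424f + 59)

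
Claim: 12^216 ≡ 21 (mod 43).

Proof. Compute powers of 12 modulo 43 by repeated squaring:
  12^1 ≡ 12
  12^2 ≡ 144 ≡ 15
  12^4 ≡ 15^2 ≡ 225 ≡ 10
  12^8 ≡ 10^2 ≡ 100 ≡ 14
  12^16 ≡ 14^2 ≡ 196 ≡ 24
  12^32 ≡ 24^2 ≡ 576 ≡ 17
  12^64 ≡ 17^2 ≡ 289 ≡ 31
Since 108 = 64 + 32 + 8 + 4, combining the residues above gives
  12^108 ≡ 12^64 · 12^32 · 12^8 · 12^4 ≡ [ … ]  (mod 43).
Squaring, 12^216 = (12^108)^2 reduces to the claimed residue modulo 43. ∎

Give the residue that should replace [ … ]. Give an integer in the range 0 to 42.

35

Multiply the listed residues: 31 · 17 · 14 · 10 = 527 → 7378 → 73780.
Reducing modulo 43: 73780 = 1715·43 + 35, so 12^108 ≡ 35.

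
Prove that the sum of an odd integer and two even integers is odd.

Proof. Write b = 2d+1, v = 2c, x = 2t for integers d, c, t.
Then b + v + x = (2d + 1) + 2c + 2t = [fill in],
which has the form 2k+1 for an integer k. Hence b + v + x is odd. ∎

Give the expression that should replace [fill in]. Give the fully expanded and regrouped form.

2(c + d + t) + 1

(2d + 1) + 2c + 2t = 2c + 2d + 2t + 1
= 2(c + d + t) + 1.
Since c + d + t is an integer, the sum is of the form 2k+1 for an integer k.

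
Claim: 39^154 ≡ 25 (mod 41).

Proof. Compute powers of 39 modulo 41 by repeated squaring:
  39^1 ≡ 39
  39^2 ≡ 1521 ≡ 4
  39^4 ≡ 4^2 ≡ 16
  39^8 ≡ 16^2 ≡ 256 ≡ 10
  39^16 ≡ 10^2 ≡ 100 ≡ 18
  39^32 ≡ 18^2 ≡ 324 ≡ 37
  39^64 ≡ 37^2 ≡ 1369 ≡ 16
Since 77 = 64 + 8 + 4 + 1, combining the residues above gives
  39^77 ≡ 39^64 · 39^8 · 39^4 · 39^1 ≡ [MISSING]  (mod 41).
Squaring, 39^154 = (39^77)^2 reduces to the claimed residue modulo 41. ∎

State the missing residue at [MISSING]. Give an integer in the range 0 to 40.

5

39^64 · 39^8 · 39^4 · 39^1 ≡ 16 · 10 · 16 · 39 = 99840.
99840 mod 41 = 5, so 39^77 ≡ 5 (mod 41).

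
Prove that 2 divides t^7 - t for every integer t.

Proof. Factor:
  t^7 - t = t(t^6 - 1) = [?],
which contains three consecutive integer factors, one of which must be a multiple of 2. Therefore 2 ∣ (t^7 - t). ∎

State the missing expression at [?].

t^6 - 1 = (t^2 - 1)(t^4 + t^2 + 1), and t^2 - 1 = (t-1)(t+1).
So t(t^6 - 1) = (t - 1)t(t + 1)(t^4 + t^2 + 1).

(t - 1)t(t + 1)(t^4 + t^2 + 1)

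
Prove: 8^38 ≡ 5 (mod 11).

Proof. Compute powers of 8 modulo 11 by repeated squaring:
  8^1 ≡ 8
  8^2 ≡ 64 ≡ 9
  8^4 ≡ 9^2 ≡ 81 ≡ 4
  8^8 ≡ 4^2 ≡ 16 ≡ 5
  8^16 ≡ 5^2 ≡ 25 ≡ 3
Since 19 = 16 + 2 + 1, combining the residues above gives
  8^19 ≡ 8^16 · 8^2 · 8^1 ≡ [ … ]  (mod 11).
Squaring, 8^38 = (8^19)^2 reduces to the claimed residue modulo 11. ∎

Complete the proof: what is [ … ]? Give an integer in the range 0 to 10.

7

Multiply the listed residues: 3 · 9 · 8 = 27 → 216.
Reducing modulo 11: 216 = 19·11 + 7, so 8^19 ≡ 7.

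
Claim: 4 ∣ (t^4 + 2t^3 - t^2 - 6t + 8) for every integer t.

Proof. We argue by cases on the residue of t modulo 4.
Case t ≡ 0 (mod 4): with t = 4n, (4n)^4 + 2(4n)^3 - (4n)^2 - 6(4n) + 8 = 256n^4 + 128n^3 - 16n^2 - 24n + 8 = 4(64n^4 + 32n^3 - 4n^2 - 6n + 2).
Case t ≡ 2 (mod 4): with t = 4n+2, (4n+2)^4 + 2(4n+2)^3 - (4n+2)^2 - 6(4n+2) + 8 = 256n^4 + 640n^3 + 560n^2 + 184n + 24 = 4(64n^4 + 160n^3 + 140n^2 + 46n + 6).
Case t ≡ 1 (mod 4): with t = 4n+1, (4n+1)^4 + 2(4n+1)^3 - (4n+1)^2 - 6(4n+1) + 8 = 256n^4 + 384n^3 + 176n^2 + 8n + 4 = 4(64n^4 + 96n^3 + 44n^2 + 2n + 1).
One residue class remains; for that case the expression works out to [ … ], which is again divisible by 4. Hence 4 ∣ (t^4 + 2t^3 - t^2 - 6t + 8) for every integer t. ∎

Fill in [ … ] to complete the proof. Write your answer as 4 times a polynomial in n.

Only t ≡ 3 (mod 4) is unaccounted for. Put t = 4n+3:
(4n+3)^4 + 2(4n+3)^3 - (4n+3)^2 - 6(4n+3) + 8 expands to 256n^4 + 896n^3 + 1136n^2 + 600n + 116,
and factoring out 4 leaves 4(64n^4 + 224n^3 + 284n^2 + 150n + 29).

4(64n^4 + 224n^3 + 284n^2 + 150n + 29)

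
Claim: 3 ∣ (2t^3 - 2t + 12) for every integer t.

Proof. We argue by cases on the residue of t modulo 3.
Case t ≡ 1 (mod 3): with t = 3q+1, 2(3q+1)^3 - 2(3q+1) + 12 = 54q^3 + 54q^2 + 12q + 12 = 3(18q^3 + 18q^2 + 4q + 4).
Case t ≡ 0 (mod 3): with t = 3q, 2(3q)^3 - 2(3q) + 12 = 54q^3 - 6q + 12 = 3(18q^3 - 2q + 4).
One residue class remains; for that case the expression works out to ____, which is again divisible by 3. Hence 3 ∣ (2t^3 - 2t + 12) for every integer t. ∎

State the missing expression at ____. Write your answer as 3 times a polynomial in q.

The residues treated are {1, 0}, so the missing case is t ≡ 2 (mod 3); write t = 3q+2.
Then 2(3q+2)^3 - 2(3q+2) + 12 = 54q^3 + 108q^2 + 66q + 24 = 3(18q^3 + 36q^2 + 22q + 8).

3(18q^3 + 36q^2 + 22q + 8)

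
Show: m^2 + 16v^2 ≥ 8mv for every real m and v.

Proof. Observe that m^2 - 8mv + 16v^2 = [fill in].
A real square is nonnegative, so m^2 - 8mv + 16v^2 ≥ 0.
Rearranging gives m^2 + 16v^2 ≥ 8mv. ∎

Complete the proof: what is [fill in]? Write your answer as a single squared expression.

(m - 4v)^2

The leading and trailing coefficients are 1^2 and 4^2, and 8 = 2·1·4, so the trinomial is (m - 4v)^2.
Hence m^2 - 8mv + 16v^2 ≥ 0.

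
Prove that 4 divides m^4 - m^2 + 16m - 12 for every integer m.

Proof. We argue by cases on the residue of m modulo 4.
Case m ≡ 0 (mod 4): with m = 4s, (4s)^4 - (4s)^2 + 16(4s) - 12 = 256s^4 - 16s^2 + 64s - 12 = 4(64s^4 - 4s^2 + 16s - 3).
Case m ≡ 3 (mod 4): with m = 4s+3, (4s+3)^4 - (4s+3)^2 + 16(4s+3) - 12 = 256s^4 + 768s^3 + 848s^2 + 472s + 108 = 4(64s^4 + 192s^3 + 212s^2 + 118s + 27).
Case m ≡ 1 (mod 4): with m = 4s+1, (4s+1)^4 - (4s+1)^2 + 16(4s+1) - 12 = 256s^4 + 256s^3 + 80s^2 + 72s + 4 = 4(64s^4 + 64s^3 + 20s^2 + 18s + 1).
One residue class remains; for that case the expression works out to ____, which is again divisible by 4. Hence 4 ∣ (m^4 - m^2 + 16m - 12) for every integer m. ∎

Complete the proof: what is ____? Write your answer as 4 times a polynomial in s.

4(64s^4 + 128s^3 + 92s^2 + 44s + 8)

The residues treated are {0, 3, 1}, so the missing case is m ≡ 2 (mod 4); write m = 4s+2.
Then (4s+2)^4 - (4s+2)^2 + 16(4s+2) - 12 = 256s^4 + 512s^3 + 368s^2 + 176s + 32 = 4(64s^4 + 128s^3 + 92s^2 + 44s + 8).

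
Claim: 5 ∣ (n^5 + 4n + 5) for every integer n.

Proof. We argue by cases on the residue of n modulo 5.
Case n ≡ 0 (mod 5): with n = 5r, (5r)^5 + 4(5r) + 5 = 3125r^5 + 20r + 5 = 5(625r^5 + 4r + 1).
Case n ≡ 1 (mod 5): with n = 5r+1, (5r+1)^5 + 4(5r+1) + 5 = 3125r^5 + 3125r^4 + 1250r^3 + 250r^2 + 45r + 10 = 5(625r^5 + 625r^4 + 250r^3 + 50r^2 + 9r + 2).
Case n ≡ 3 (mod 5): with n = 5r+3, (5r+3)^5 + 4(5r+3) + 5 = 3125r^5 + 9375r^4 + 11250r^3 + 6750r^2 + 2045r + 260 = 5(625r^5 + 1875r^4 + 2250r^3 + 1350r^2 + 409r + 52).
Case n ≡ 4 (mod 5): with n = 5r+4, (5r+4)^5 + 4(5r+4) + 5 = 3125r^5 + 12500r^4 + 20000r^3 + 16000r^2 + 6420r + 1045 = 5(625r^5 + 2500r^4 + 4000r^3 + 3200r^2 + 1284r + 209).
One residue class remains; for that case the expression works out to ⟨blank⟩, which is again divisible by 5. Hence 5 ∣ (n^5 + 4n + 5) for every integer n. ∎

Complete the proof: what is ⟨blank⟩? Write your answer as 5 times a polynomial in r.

The residues treated are {0, 1, 3, 4}, so the missing case is n ≡ 2 (mod 5); write n = 5r+2.
Then (5r+2)^5 + 4(5r+2) + 5 = 3125r^5 + 6250r^4 + 5000r^3 + 2000r^2 + 420r + 45 = 5(625r^5 + 1250r^4 + 1000r^3 + 400r^2 + 84r + 9).

5(625r^5 + 1250r^4 + 1000r^3 + 400r^2 + 84r + 9)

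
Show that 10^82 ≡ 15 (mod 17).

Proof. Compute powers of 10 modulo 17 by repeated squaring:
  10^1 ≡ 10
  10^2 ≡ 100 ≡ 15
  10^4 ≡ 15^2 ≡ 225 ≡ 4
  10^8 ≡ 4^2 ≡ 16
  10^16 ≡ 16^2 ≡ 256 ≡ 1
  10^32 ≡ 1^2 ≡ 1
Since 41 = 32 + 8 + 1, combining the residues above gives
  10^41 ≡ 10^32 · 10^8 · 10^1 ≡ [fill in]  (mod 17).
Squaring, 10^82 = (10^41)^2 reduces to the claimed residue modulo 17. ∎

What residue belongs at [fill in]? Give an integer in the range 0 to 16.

Multiply the listed residues: 1 · 16 · 10 = 16 → 160.
Reducing modulo 17: 160 = 9·17 + 7, so 10^41 ≡ 7.

7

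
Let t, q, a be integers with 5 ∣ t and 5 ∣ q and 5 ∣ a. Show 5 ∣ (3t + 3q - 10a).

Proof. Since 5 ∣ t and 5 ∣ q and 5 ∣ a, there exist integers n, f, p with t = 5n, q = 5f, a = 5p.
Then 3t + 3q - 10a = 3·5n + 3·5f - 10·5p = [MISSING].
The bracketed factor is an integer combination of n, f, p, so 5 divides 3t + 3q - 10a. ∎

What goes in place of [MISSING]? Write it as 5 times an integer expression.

Each term has a factor of 5: 3·5n + 3·5f - 10·5p = 5·(3f + 3n - 10p).
Since 3f + 3n - 10p is an integer, 5 ∣ (3t + 3q - 10a).

5(3f + 3n - 10p)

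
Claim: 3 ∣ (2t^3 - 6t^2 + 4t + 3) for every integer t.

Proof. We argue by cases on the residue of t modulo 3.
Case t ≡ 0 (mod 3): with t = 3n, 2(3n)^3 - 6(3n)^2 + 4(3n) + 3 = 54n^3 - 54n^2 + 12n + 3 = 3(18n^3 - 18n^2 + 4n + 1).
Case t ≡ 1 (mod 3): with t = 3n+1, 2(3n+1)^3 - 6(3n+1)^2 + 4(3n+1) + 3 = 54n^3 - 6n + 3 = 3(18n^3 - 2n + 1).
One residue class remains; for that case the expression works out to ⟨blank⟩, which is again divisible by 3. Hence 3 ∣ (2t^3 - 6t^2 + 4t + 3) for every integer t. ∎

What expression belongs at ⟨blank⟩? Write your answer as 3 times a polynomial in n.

3(18n^3 + 18n^2 + 4n + 1)

Only t ≡ 2 (mod 3) is unaccounted for. Put t = 3n+2:
2(3n+2)^3 - 6(3n+2)^2 + 4(3n+2) + 3 expands to 54n^3 + 54n^2 + 12n + 3,
and factoring out 3 leaves 3(18n^3 + 18n^2 + 4n + 1).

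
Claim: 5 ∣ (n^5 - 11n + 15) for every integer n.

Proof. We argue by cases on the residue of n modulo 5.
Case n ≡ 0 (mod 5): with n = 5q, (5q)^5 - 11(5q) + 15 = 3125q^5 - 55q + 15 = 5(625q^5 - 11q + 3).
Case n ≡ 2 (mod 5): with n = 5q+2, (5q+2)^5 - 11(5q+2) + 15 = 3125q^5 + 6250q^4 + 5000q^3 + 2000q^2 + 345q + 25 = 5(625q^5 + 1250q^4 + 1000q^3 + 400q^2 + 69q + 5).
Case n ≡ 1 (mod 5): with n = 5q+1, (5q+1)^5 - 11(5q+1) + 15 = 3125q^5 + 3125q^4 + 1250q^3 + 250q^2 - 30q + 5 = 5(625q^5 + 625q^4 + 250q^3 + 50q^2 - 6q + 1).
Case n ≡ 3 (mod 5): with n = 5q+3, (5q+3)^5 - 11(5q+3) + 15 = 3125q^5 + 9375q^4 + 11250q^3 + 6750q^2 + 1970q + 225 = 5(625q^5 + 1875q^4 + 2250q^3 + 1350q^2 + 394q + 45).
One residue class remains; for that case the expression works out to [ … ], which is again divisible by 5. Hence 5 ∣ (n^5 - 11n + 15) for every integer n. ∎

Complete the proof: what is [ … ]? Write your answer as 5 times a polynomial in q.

5(625q^5 + 2500q^4 + 4000q^3 + 3200q^2 + 1269q + 199)

Only n ≡ 4 (mod 5) is unaccounted for. Put n = 5q+4:
(5q+4)^5 - 11(5q+4) + 15 expands to 3125q^5 + 12500q^4 + 20000q^3 + 16000q^2 + 6345q + 995,
and factoring out 5 leaves 5(625q^5 + 2500q^4 + 4000q^3 + 3200q^2 + 1269q + 199).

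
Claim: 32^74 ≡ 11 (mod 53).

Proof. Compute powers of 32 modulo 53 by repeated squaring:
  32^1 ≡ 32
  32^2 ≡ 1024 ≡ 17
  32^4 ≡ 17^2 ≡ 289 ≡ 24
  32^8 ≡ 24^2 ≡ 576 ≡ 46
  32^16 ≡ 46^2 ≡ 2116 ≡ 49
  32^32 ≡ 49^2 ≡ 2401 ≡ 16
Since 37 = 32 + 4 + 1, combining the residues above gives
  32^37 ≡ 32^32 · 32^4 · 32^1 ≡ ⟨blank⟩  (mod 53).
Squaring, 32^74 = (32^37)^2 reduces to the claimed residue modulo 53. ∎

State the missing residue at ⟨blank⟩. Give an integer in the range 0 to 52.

45

Multiply the listed residues: 16 · 24 · 32 = 384 → 12288.
Reducing modulo 53: 12288 = 231·53 + 45, so 32^37 ≡ 45.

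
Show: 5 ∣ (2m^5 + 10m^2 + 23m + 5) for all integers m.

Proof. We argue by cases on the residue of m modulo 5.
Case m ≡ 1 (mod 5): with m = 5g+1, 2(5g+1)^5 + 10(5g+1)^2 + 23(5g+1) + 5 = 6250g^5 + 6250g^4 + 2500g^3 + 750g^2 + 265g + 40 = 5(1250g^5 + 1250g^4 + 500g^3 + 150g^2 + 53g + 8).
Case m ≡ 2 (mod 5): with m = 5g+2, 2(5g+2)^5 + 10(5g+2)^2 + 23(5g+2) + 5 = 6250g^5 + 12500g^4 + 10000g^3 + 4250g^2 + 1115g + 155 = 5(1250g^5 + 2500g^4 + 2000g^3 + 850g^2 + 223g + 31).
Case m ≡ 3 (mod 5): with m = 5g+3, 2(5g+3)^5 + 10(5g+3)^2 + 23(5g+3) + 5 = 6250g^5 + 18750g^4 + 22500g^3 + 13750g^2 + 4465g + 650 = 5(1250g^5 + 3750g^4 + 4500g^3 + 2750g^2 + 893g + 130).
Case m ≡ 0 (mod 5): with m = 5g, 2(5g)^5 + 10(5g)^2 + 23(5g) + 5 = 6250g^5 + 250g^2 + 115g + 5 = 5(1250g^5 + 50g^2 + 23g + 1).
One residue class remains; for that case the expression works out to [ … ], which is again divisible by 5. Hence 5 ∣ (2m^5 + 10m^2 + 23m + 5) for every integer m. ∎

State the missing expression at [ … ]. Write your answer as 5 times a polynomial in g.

5(1250g^5 + 5000g^4 + 8000g^3 + 6450g^2 + 2663g + 461)

The residues treated are {1, 2, 3, 0}, so the missing case is m ≡ 4 (mod 5); write m = 5g+4.
Then 2(5g+4)^5 + 10(5g+4)^2 + 23(5g+4) + 5 = 6250g^5 + 25000g^4 + 40000g^3 + 32250g^2 + 13315g + 2305 = 5(1250g^5 + 5000g^4 + 8000g^3 + 6450g^2 + 2663g + 461).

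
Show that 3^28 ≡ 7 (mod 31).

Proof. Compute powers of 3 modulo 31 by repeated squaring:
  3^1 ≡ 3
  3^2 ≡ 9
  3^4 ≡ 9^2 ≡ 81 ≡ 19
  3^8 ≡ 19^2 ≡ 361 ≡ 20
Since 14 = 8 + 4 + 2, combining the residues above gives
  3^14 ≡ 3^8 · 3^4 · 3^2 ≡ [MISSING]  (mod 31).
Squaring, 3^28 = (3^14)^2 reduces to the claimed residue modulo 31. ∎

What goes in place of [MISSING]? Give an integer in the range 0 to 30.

10

3^8 · 3^4 · 3^2 ≡ 20 · 19 · 9 = 3420.
3420 mod 31 = 10, so 3^14 ≡ 10 (mod 31).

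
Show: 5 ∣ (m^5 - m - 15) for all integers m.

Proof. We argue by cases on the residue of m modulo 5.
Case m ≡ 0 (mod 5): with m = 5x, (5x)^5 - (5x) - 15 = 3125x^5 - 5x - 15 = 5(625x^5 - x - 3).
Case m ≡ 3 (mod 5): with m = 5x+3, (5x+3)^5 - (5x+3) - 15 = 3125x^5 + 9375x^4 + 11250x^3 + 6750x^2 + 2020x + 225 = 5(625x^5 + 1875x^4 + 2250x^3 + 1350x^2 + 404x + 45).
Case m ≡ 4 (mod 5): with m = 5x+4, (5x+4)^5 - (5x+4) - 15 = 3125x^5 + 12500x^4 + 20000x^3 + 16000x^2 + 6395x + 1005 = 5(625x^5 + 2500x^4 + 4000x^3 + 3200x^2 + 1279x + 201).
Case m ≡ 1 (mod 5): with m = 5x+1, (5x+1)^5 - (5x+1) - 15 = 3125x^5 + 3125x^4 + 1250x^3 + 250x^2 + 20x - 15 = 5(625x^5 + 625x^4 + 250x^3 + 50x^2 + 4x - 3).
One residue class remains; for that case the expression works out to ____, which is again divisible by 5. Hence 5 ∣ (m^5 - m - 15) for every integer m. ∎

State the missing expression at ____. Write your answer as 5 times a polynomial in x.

The residues treated are {0, 3, 4, 1}, so the missing case is m ≡ 2 (mod 5); write m = 5x+2.
Then (5x+2)^5 - (5x+2) - 15 = 3125x^5 + 6250x^4 + 5000x^3 + 2000x^2 + 395x + 15 = 5(625x^5 + 1250x^4 + 1000x^3 + 400x^2 + 79x + 3).

5(625x^5 + 1250x^4 + 1000x^3 + 400x^2 + 79x + 3)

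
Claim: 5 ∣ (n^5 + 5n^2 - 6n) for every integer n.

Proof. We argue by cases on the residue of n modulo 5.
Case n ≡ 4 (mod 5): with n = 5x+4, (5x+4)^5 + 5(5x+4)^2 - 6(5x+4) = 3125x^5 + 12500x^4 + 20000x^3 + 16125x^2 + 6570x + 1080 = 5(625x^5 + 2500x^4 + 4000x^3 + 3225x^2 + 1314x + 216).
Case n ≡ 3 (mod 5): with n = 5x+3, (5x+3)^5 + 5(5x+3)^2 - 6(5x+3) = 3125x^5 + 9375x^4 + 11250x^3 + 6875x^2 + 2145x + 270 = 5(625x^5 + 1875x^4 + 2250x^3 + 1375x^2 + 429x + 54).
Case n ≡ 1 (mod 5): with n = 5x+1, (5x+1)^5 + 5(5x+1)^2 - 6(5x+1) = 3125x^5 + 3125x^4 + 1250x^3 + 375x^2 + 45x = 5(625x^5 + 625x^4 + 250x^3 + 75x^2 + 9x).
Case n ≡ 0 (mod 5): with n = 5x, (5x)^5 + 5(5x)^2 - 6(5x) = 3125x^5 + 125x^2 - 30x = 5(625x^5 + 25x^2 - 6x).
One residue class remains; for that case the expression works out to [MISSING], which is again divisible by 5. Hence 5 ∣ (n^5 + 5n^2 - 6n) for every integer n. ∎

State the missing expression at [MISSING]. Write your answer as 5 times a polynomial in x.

Only n ≡ 2 (mod 5) is unaccounted for. Put n = 5x+2:
(5x+2)^5 + 5(5x+2)^2 - 6(5x+2) expands to 3125x^5 + 6250x^4 + 5000x^3 + 2125x^2 + 470x + 40,
and factoring out 5 leaves 5(625x^5 + 1250x^4 + 1000x^3 + 425x^2 + 94x + 8).

5(625x^5 + 1250x^4 + 1000x^3 + 425x^2 + 94x + 8)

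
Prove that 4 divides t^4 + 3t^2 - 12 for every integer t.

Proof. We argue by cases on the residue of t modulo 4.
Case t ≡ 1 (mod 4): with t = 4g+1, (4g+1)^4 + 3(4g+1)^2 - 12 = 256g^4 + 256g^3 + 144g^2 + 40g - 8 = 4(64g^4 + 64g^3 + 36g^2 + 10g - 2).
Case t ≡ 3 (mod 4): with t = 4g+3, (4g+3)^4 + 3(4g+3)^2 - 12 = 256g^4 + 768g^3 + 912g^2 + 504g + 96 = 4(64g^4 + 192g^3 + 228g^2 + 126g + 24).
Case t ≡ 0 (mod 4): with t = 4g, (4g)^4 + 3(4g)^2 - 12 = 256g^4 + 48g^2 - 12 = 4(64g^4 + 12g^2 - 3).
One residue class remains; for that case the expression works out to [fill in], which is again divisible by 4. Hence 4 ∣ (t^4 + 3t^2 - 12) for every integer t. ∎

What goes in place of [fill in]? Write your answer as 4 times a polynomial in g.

The residues treated are {1, 3, 0}, so the missing case is t ≡ 2 (mod 4); write t = 4g+2.
Then (4g+2)^4 + 3(4g+2)^2 - 12 = 256g^4 + 512g^3 + 432g^2 + 176g + 16 = 4(64g^4 + 128g^3 + 108g^2 + 44g + 4).

4(64g^4 + 128g^3 + 108g^2 + 44g + 4)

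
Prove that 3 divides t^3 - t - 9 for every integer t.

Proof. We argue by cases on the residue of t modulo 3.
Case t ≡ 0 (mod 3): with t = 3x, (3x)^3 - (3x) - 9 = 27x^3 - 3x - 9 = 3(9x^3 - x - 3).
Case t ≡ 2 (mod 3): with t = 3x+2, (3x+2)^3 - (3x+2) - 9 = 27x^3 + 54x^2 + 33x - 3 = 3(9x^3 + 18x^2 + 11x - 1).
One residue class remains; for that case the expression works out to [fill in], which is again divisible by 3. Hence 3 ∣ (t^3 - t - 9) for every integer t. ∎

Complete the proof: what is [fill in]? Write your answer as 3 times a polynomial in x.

The residues treated are {0, 2}, so the missing case is t ≡ 1 (mod 3); write t = 3x+1.
Then (3x+1)^3 - (3x+1) - 9 = 27x^3 + 27x^2 + 6x - 9 = 3(9x^3 + 9x^2 + 2x - 3).

3(9x^3 + 9x^2 + 2x - 3)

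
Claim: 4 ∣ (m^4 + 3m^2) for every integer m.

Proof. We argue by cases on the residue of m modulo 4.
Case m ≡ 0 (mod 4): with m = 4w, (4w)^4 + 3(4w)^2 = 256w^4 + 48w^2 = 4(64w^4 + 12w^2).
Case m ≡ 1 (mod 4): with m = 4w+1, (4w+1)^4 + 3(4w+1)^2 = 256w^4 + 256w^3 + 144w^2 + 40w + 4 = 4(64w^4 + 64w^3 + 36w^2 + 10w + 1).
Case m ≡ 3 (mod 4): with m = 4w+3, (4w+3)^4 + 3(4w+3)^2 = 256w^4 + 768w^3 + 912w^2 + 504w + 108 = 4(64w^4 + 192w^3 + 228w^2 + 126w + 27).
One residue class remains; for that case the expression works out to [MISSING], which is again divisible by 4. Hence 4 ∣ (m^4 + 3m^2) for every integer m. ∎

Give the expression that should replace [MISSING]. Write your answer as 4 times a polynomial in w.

4(64w^4 + 128w^3 + 108w^2 + 44w + 7)

The residues treated are {0, 1, 3}, so the missing case is m ≡ 2 (mod 4); write m = 4w+2.
Then (4w+2)^4 + 3(4w+2)^2 = 256w^4 + 512w^3 + 432w^2 + 176w + 28 = 4(64w^4 + 128w^3 + 108w^2 + 44w + 7).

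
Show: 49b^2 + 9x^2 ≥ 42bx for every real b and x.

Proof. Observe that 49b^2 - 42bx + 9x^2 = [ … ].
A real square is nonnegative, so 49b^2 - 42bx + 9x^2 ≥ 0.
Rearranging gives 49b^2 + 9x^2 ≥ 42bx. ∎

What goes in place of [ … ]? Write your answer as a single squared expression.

49b^2 - 42bx + 9x^2 is a perfect-square trinomial: the outer terms are (7b)^2 and (3x)^2, and the cross term is -2·7b·3x.
So 49b^2 - 42bx + 9x^2 = (7b - 3x)^2 ≥ 0.

(7b - 3x)^2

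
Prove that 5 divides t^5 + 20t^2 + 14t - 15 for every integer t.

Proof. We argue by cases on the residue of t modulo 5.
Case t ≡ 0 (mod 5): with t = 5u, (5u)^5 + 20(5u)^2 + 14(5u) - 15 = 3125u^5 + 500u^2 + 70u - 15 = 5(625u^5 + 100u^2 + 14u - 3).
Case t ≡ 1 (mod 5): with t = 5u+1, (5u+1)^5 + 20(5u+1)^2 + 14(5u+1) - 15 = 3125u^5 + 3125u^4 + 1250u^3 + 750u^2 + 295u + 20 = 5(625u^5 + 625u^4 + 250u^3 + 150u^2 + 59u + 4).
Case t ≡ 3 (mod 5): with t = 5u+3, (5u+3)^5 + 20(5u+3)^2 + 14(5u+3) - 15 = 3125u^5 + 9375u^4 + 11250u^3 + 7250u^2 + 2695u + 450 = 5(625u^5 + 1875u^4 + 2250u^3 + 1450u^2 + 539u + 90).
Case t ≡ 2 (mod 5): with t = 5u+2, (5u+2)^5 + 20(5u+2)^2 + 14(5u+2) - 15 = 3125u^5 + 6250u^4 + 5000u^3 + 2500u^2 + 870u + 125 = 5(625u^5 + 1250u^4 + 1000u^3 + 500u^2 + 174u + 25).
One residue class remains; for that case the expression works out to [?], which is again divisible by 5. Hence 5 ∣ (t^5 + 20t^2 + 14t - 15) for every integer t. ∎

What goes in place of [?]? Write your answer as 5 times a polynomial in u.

Only t ≡ 4 (mod 5) is unaccounted for. Put t = 5u+4:
(5u+4)^5 + 20(5u+4)^2 + 14(5u+4) - 15 expands to 3125u^5 + 12500u^4 + 20000u^3 + 16500u^2 + 7270u + 1385,
and factoring out 5 leaves 5(625u^5 + 2500u^4 + 4000u^3 + 3300u^2 + 1454u + 277).

5(625u^5 + 2500u^4 + 4000u^3 + 3300u^2 + 1454u + 277)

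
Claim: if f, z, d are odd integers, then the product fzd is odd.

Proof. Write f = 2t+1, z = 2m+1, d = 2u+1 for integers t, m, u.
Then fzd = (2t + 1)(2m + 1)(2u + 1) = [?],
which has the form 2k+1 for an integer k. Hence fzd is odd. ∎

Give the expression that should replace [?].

Expanding: (2t + 1)(2m + 1)(2u + 1) = 8mtu + 4mt + 4mu + 2m + 4tu + 2t + 2u + 1.
Every term except the constant is even, so this is 2(4mtu + 2mt + 2mu + m + 2tu + t + u) + 1,
and 4mtu + 2mt + 2mu + m + 2tu + t + u ∈ ℤ gives the required form.

2(4mtu + 2mt + 2mu + m + 2tu + t + u) + 1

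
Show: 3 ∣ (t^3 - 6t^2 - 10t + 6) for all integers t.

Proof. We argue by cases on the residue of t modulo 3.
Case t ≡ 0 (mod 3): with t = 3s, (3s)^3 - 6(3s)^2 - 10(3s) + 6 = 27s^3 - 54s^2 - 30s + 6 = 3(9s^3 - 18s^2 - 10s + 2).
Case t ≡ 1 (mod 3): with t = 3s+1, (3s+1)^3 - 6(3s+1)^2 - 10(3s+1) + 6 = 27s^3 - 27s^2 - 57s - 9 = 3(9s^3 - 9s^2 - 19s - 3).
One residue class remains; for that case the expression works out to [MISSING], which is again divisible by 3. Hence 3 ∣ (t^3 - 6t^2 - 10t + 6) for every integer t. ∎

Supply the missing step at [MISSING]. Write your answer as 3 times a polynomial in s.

The residues treated are {0, 1}, so the missing case is t ≡ 2 (mod 3); write t = 3s+2.
Then (3s+2)^3 - 6(3s+2)^2 - 10(3s+2) + 6 = 27s^3 - 66s - 30 = 3(9s^3 - 22s - 10).

3(9s^3 - 22s - 10)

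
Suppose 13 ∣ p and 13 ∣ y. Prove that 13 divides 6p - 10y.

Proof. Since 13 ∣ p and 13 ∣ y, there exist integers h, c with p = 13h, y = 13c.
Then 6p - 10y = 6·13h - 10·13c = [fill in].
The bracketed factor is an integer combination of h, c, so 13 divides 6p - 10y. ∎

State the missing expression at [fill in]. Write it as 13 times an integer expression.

13(-10c + 6h)

Each term has a factor of 13: 6·13h - 10·13c = 13·(-10c + 6h).
Since -10c + 6h is an integer, 13 ∣ (6p - 10y).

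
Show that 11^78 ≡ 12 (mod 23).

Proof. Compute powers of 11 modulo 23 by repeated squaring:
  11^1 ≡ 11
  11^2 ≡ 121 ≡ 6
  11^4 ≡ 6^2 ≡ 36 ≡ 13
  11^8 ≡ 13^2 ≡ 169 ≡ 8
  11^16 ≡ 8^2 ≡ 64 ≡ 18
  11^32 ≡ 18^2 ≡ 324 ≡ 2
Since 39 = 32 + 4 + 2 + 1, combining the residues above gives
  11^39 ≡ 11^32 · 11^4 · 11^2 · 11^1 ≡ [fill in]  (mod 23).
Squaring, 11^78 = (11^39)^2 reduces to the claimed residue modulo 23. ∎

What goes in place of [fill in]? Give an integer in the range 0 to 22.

14

11^32 · 11^4 · 11^2 · 11^1 ≡ 2 · 13 · 6 · 11 = 1716.
1716 mod 23 = 14, so 11^39 ≡ 14 (mod 23).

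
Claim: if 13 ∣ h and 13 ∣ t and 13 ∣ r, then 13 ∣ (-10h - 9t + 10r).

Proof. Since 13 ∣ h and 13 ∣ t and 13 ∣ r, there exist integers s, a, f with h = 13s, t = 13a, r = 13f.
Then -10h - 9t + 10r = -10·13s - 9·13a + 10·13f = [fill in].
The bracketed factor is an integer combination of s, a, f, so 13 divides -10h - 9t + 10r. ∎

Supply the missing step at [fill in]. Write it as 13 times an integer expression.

13(-9a + 10f - 10s)

Pull the common 13 out of every term: -10·13s - 9·13a + 10·13f = 13(-9a + 10f - 10s).
-9a + 10f - 10s is an integer, which exhibits the divisibility.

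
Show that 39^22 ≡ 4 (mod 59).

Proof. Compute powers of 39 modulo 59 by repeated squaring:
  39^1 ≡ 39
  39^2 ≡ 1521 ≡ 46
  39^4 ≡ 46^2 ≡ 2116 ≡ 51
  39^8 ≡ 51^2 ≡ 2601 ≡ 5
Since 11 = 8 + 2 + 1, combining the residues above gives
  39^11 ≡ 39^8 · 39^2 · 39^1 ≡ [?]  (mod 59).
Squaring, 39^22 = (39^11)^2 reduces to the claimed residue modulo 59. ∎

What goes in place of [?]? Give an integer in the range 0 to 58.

Multiply the listed residues: 5 · 46 · 39 = 230 → 8970.
Reducing modulo 59: 8970 = 152·59 + 2, so 39^11 ≡ 2.

2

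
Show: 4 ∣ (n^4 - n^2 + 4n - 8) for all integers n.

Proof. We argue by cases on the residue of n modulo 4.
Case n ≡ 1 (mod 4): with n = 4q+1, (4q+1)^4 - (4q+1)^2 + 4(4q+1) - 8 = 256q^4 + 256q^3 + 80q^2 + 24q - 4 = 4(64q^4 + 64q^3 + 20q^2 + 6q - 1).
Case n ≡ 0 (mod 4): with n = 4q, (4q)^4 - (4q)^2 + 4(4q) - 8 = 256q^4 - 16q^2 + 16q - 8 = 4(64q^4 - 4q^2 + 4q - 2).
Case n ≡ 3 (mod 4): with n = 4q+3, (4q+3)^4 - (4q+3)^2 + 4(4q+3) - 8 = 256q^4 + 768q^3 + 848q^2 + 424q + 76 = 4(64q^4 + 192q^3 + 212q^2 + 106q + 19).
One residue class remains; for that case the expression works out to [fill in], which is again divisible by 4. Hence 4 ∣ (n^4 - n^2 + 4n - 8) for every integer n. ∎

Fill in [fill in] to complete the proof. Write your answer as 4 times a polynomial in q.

Only n ≡ 2 (mod 4) is unaccounted for. Put n = 4q+2:
(4q+2)^4 - (4q+2)^2 + 4(4q+2) - 8 expands to 256q^4 + 512q^3 + 368q^2 + 128q + 12,
and factoring out 4 leaves 4(64q^4 + 128q^3 + 92q^2 + 32q + 3).

4(64q^4 + 128q^3 + 92q^2 + 32q + 3)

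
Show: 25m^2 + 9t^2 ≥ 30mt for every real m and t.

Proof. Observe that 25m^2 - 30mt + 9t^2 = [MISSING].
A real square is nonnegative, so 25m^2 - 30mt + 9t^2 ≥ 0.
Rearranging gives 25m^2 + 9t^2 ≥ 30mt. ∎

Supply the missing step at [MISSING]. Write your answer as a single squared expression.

The leading and trailing coefficients are 5^2 and 3^2, and 30 = 2·5·3, so the trinomial is (5m - 3t)^2.
Hence 25m^2 - 30mt + 9t^2 ≥ 0.

(5m - 3t)^2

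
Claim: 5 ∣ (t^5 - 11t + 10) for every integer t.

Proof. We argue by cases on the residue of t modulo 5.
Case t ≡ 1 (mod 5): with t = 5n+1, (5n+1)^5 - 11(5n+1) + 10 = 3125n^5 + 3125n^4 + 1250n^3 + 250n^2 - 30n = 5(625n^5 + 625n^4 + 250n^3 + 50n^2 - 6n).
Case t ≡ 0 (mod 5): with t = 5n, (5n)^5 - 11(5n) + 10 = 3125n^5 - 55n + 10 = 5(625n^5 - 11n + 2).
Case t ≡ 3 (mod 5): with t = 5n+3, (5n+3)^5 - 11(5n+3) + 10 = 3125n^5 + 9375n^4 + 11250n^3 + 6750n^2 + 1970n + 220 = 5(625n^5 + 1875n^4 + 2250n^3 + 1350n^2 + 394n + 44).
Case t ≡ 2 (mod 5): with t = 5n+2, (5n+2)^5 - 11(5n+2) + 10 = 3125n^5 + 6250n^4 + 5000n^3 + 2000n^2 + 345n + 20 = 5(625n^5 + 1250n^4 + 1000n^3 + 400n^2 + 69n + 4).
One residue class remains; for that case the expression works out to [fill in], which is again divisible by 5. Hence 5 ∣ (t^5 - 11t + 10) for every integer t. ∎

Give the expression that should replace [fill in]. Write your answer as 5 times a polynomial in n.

Only t ≡ 4 (mod 5) is unaccounted for. Put t = 5n+4:
(5n+4)^5 - 11(5n+4) + 10 expands to 3125n^5 + 12500n^4 + 20000n^3 + 16000n^2 + 6345n + 990,
and factoring out 5 leaves 5(625n^5 + 2500n^4 + 4000n^3 + 3200n^2 + 1269n + 198).

5(625n^5 + 2500n^4 + 4000n^3 + 3200n^2 + 1269n + 198)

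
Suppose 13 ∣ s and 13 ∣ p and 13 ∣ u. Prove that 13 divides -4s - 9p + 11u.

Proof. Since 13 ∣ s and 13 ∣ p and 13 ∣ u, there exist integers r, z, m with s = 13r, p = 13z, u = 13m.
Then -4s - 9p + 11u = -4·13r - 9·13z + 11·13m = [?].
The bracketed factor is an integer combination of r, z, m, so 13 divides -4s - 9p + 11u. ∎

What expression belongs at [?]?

13(11m - 4r - 9z)

Each term has a factor of 13: -4·13r - 9·13z + 11·13m = 13·(11m - 4r - 9z).
Since 11m - 4r - 9z is an integer, 13 ∣ (-4s - 9p + 11u).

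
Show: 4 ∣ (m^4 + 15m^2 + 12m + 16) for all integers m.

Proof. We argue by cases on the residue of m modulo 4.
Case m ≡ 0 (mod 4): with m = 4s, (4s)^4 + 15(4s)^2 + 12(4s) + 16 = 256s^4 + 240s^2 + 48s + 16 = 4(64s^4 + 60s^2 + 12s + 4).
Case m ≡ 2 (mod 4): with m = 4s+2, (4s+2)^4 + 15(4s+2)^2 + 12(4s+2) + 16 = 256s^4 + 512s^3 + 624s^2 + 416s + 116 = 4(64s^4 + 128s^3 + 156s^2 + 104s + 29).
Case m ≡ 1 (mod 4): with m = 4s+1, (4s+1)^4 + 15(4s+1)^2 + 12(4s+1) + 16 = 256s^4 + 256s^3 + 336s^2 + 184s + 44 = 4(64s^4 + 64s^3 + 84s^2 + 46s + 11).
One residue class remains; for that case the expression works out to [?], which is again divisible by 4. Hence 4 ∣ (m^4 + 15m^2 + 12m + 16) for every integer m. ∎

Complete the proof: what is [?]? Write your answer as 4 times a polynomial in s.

The residues treated are {0, 2, 1}, so the missing case is m ≡ 3 (mod 4); write m = 4s+3.
Then (4s+3)^4 + 15(4s+3)^2 + 12(4s+3) + 16 = 256s^4 + 768s^3 + 1104s^2 + 840s + 268 = 4(64s^4 + 192s^3 + 276s^2 + 210s + 67).

4(64s^4 + 192s^3 + 276s^2 + 210s + 67)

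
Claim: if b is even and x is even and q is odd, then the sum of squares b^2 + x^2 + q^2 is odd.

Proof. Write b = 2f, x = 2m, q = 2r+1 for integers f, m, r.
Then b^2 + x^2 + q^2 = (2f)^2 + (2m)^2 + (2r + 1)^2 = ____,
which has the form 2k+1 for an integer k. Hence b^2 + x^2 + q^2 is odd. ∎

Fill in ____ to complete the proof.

2(2f^2 + 2m^2 + 2r^2 + 2r) + 1

Expanding: (2f)^2 + (2m)^2 + (2r + 1)^2 = 4f^2 + 4m^2 + 4r^2 + 4r + 1.
Every term except the constant is even, so this is 2(2f^2 + 2m^2 + 2r^2 + 2r) + 1,
and 2f^2 + 2m^2 + 2r^2 + 2r ∈ ℤ gives the required form.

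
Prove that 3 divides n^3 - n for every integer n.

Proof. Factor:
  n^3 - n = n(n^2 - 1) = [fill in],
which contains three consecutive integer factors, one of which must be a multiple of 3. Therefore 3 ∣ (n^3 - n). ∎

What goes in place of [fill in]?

n(n^2 - 1) = n(n - 1)(n + 1) = (n - 1)n(n + 1).
These three factors are consecutive integers, so their product is divisible by 3.

(n - 1)n(n + 1)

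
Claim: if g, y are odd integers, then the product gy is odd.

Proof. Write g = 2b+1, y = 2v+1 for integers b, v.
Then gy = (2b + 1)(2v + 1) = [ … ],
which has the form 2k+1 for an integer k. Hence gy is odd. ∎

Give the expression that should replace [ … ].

Expanding: (2b + 1)(2v + 1) = 4bv + 2b + 2v + 1.
Every term except the constant is even, so this is 2(2bv + b + v) + 1,
and 2bv + b + v ∈ ℤ gives the required form.

2(2bv + b + v) + 1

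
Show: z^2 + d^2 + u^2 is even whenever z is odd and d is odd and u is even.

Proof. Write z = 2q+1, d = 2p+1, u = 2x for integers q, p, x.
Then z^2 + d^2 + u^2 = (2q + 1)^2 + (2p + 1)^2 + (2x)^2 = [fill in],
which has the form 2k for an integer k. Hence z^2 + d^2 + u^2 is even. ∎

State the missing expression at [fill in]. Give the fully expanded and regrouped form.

2(2p^2 + 2p + 2q^2 + 2q + 2x^2 + 1)

Expanding: (2q + 1)^2 + (2p + 1)^2 + (2x)^2 = 4p^2 + 4p + 4q^2 + 4q + 4x^2 + 2.
Every term is even; pulling out the factor of 2 gives 2(2p^2 + 2p + 2q^2 + 2q + 2x^2 + 1).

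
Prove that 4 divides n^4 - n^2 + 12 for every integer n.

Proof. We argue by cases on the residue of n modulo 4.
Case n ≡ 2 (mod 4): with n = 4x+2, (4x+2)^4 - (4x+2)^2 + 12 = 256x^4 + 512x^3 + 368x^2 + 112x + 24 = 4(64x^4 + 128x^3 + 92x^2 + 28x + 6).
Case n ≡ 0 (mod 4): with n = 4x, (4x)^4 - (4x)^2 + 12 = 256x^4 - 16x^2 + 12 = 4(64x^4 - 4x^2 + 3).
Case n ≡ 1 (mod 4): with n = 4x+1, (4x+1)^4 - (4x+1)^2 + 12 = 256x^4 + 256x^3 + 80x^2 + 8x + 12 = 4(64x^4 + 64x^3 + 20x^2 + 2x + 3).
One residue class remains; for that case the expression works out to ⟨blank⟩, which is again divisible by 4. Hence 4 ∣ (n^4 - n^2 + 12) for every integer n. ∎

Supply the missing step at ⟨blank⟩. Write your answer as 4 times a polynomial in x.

Only n ≡ 3 (mod 4) is unaccounted for. Put n = 4x+3:
(4x+3)^4 - (4x+3)^2 + 12 expands to 256x^4 + 768x^3 + 848x^2 + 408x + 84,
and factoring out 4 leaves 4(64x^4 + 192x^3 + 212x^2 + 102x + 21).

4(64x^4 + 192x^3 + 212x^2 + 102x + 21)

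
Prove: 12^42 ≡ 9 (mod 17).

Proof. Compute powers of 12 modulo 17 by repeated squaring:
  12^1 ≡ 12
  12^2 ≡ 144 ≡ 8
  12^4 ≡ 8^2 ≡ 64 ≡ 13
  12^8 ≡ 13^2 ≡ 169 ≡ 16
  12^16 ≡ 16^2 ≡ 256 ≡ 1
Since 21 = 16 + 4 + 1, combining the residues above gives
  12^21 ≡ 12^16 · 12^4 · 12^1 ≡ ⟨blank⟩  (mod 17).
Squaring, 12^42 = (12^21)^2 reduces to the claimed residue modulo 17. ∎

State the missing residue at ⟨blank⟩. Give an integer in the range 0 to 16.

Multiply the listed residues: 1 · 13 · 12 = 13 → 156.
Reducing modulo 17: 156 = 9·17 + 3, so 12^21 ≡ 3.

3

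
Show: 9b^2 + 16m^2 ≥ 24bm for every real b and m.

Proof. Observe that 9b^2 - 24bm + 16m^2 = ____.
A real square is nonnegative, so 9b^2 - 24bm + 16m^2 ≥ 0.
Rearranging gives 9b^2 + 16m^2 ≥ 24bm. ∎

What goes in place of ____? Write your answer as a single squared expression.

(3b - 4m)^2

The leading and trailing coefficients are 3^2 and 4^2, and 24 = 2·3·4, so the trinomial is (3b - 4m)^2.
Hence 9b^2 - 24bm + 16m^2 ≥ 0.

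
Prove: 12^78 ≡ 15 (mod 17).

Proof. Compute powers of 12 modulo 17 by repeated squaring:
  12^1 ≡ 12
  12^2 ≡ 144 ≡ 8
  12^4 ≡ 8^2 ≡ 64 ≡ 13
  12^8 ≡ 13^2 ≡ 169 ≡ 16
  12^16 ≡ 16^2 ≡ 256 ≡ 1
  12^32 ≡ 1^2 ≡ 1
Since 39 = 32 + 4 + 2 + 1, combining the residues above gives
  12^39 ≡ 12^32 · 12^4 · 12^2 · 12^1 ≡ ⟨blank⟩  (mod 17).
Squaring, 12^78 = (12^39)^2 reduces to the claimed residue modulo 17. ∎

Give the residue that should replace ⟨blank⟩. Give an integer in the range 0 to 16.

12^32 · 12^4 · 12^2 · 12^1 ≡ 1 · 13 · 8 · 12 = 1248.
1248 mod 17 = 7, so 12^39 ≡ 7 (mod 17).

7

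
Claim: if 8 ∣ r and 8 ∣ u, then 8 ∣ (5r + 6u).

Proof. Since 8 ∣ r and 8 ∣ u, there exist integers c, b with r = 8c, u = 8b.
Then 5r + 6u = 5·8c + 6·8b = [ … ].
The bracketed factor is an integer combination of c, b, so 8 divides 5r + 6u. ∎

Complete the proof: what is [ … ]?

8(6b + 5c)

Each term has a factor of 8: 5·8c + 6·8b = 8·(6b + 5c).
Since 6b + 5c is an integer, 8 ∣ (5r + 6u).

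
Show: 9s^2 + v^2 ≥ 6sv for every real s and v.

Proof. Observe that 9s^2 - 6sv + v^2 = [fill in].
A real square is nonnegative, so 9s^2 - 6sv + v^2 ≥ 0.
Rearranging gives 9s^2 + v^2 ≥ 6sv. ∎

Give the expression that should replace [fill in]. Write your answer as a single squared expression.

(3s - v)^2

The leading and trailing coefficients are 3^2 and 1^2, and 6 = 2·3·1, so the trinomial is (3s - v)^2.
Hence 9s^2 - 6sv + v^2 ≥ 0.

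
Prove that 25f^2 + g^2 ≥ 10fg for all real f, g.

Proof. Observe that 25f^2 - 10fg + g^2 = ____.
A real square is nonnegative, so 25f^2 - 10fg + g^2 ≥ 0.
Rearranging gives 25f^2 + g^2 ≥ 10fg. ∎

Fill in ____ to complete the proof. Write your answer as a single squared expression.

25f^2 - 10fg + g^2 is a perfect-square trinomial: the outer terms are (5f)^2 and (g)^2, and the cross term is -2·5f·g.
So 25f^2 - 10fg + g^2 = (5f - g)^2 ≥ 0.

(5f - g)^2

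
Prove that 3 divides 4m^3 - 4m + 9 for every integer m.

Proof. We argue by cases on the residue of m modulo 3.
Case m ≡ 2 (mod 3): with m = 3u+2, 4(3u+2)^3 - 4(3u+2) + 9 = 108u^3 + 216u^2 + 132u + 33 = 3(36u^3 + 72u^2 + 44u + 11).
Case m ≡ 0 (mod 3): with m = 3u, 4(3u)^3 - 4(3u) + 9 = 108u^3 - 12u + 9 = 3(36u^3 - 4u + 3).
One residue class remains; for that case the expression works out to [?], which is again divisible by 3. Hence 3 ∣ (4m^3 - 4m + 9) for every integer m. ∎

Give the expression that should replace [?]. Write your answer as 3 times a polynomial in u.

The residues treated are {2, 0}, so the missing case is m ≡ 1 (mod 3); write m = 3u+1.
Then 4(3u+1)^3 - 4(3u+1) + 9 = 108u^3 + 108u^2 + 24u + 9 = 3(36u^3 + 36u^2 + 8u + 3).

3(36u^3 + 36u^2 + 8u + 3)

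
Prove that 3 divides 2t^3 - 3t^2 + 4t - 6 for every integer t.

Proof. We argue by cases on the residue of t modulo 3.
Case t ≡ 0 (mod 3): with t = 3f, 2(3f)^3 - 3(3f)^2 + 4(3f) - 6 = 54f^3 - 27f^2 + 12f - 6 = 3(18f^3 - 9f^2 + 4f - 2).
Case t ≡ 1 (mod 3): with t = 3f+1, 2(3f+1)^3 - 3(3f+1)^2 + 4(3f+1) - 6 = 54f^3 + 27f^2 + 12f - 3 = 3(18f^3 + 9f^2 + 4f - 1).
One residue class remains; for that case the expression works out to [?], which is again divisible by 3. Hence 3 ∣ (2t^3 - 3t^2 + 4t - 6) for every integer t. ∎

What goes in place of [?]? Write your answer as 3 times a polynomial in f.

Only t ≡ 2 (mod 3) is unaccounted for. Put t = 3f+2:
2(3f+2)^3 - 3(3f+2)^2 + 4(3f+2) - 6 expands to 54f^3 + 81f^2 + 48f + 6,
and factoring out 3 leaves 3(18f^3 + 27f^2 + 16f + 2).

3(18f^3 + 27f^2 + 16f + 2)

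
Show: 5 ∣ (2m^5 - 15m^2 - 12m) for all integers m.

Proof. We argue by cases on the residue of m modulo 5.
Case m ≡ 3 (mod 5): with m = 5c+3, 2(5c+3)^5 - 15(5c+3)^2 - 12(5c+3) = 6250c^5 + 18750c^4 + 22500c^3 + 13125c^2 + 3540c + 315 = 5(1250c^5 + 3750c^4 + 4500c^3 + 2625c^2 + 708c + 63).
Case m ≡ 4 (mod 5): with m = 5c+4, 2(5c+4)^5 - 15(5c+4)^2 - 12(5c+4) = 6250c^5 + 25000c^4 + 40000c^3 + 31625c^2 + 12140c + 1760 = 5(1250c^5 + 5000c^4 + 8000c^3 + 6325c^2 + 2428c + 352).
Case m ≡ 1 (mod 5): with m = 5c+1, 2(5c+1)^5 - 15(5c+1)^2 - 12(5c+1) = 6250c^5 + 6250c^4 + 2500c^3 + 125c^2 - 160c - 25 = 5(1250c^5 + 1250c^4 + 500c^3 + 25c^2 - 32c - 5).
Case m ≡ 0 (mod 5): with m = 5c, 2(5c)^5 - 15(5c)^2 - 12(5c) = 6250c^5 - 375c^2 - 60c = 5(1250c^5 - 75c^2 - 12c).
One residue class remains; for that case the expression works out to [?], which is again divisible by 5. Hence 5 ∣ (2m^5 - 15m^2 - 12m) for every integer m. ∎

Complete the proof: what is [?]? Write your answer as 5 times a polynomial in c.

The residues treated are {3, 4, 1, 0}, so the missing case is m ≡ 2 (mod 5); write m = 5c+2.
Then 2(5c+2)^5 - 15(5c+2)^2 - 12(5c+2) = 6250c^5 + 12500c^4 + 10000c^3 + 3625c^2 + 440c - 20 = 5(1250c^5 + 2500c^4 + 2000c^3 + 725c^2 + 88c - 4).

5(1250c^5 + 2500c^4 + 2000c^3 + 725c^2 + 88c - 4)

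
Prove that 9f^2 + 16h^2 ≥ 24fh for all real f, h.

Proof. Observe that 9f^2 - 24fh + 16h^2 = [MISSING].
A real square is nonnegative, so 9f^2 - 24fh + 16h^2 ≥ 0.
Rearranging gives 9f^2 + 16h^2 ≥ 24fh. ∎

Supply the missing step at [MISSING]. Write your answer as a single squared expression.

(3f - 4h)^2

The leading and trailing coefficients are 3^2 and 4^2, and 24 = 2·3·4, so the trinomial is (3f - 4h)^2.
Hence 9f^2 - 24fh + 16h^2 ≥ 0.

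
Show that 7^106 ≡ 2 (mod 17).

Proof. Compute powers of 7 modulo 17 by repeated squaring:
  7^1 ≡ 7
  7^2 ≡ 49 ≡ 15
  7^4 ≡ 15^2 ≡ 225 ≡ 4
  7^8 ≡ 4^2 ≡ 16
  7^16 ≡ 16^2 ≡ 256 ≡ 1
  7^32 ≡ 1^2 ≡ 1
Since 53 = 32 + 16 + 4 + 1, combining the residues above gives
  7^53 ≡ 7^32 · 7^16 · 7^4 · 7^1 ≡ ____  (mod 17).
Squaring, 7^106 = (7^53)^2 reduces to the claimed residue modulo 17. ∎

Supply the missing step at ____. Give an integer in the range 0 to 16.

11

Multiply the listed residues: 1 · 1 · 4 · 7 = 1 → 4 → 28.
Reducing modulo 17: 28 = 1·17 + 11, so 7^53 ≡ 11.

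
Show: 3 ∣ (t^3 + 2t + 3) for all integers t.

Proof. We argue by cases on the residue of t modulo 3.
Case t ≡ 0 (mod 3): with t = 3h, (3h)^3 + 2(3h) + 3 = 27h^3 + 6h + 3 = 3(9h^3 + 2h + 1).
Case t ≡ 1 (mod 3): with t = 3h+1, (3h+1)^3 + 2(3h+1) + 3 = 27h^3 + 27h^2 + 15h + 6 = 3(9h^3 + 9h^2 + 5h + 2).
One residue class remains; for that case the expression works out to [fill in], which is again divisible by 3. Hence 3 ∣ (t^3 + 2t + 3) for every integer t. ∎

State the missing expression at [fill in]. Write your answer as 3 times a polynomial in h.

Only t ≡ 2 (mod 3) is unaccounted for. Put t = 3h+2:
(3h+2)^3 + 2(3h+2) + 3 expands to 27h^3 + 54h^2 + 42h + 15,
and factoring out 3 leaves 3(9h^3 + 18h^2 + 14h + 5).

3(9h^3 + 18h^2 + 14h + 5)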